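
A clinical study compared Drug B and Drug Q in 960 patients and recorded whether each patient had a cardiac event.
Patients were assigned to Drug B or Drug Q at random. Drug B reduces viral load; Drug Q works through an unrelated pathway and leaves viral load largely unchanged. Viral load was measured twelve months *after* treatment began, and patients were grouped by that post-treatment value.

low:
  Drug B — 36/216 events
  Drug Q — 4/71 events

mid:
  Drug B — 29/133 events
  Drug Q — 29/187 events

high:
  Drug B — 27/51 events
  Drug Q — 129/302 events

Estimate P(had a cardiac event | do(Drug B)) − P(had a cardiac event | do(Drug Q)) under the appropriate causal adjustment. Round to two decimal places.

-0.06

The stratified and pooled comparisons disagree (Drug Q wins within each viral load; Drug B wins overall), so the answer turns on the causal role of viral load.
Viral load here is a post-treatment variable shaped by the drug; conditioning on it would introduce bias rather than remove it. The overall comparison is the causal one.
The causal difference is the pooled difference: 0.230 − 0.289 = -0.059.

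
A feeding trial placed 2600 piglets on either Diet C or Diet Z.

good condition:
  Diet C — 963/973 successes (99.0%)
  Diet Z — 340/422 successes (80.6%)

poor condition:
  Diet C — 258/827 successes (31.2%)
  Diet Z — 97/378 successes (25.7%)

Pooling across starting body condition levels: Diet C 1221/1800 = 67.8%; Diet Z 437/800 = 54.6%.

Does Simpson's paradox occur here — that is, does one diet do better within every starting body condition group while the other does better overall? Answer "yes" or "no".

Within each starting body condition level (good condition 99.0% vs 80.6%; poor condition 31.2% vs 25.7%), Diet C has the higher rate every time. Pooled: 67.8% vs 54.6% — Diet C has the higher rate overall. They agree.

no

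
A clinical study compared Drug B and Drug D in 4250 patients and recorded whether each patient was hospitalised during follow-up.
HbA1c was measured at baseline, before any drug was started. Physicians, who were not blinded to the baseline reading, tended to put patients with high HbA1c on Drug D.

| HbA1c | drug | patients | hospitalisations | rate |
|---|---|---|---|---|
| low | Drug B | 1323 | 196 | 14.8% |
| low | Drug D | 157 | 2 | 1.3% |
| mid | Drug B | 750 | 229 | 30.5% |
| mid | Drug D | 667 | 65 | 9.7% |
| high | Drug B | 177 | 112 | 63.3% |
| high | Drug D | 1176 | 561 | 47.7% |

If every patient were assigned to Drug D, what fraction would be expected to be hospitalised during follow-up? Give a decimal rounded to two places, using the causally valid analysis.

0.19

Here HbA1c is a common cause — it drives both which drug a case falls under and the outcome. The crude comparison mixes populations; the stratum-specific rates are the causally relevant ones.
Standardising Drug D to the population HbA1c mix: 0.348·2/157 + 0.333·65/667 + 0.318·561/1176 = 0.189.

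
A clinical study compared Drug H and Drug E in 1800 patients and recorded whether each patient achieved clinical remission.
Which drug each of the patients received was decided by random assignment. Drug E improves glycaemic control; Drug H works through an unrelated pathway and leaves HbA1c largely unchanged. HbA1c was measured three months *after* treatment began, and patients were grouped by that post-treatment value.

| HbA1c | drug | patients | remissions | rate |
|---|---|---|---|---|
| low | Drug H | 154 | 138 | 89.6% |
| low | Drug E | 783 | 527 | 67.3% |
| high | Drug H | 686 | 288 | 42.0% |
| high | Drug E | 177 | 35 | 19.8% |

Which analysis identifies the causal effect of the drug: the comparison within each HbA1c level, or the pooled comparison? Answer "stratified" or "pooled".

Stratifying would compare drugs among patients the drugs themselves sorted into HbA1c groups — a form of selection on an intermediate. The unconditioned pooled rates give the total causal effect.
Pooled: Drug H 50.7% vs Drug E 58.5%; Drug E is higher overall.

pooled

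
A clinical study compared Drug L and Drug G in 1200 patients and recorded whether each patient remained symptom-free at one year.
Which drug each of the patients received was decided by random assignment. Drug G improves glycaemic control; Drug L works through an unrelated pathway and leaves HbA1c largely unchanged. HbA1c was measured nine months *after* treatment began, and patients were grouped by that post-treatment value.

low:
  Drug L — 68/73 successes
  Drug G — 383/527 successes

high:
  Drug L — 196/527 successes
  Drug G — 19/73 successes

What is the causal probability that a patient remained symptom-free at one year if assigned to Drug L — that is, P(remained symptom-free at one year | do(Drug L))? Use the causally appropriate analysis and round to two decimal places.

Stratifying would compare drugs among patients the drugs themselves sorted into HbA1c groups — a form of selection on an intermediate. The unconditioned pooled rates give the total causal effect.
So P(outcome | do(Drug L)) is just the pooled rate for Drug L: 264/600 = 0.440.

0.44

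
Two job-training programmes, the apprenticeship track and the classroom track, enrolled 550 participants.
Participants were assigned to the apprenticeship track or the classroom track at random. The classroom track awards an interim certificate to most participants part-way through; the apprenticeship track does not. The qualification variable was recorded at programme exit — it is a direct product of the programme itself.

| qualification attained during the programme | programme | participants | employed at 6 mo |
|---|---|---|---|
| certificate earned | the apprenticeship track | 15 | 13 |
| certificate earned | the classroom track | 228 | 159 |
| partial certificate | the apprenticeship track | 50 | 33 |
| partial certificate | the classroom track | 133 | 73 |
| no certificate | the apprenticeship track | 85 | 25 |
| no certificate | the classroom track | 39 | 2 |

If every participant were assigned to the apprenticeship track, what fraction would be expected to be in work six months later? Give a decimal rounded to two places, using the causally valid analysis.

0.47

The qualification attained during the programme-specific comparison favours the apprenticeship track throughout, but the pooled figures favour the classroom track. The question is whether to condition on qualification attained during the programme.
Qualification attained during the programme is downstream of the programme. One should not condition on a consequence of treatment, so the overall rates are the right comparison.
So P(outcome | do(the apprenticeship track)) is just the pooled rate for the apprenticeship track: 71/150 = 0.473.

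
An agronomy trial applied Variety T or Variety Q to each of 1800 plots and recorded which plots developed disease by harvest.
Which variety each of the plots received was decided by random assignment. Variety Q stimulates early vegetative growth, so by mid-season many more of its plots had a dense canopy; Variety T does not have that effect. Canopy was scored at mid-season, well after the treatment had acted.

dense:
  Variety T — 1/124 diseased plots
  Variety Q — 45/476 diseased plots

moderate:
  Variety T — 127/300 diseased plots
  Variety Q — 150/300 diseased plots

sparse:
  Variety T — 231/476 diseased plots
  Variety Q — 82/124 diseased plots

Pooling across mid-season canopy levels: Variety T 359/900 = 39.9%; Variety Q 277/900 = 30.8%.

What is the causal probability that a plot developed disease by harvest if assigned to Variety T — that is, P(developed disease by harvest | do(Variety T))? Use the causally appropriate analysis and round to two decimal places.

0.40

Within every mid-season canopy level Variety T has the lower rate, yet pooled Variety Q does — Simpson's reversal.
Mid-season canopy is downstream of the variety. One should not condition on a consequence of treatment, so the overall rates are the right comparison.
So P(outcome | do(Variety T)) is just the pooled rate for Variety T: 359/900 = 0.399.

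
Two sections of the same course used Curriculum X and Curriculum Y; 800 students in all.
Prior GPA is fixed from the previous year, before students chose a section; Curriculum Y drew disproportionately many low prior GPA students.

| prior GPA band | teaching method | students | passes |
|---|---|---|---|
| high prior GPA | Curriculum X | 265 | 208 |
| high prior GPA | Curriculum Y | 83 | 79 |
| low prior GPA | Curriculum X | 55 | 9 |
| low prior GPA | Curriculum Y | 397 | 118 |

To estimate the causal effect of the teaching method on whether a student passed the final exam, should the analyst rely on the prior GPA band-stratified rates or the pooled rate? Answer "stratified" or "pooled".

Prior GPA band is set before the teaching method has any effect — it is not caused by the teaching method — and it independently drives the outcome. That makes it a confounder, so the causal comparison is within prior GPA band levels.
Within each level — high prior GPA: 78.5% vs 95.2%; low prior GPA: 16.4% vs 29.7% — Curriculum Y is higher every time.

stratified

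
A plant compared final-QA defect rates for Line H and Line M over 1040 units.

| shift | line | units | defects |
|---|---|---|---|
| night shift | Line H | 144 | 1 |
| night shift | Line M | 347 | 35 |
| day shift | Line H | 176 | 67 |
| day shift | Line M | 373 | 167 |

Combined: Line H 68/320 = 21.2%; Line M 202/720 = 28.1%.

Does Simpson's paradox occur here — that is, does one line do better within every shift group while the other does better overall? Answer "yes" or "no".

Within each shift level (night shift 0.7% vs 10.1%; day shift 38.1% vs 44.8%), Line H has the lower rate every time. Pooled: 21.2% vs 28.1% — Line H has the lower rate overall. They agree.

no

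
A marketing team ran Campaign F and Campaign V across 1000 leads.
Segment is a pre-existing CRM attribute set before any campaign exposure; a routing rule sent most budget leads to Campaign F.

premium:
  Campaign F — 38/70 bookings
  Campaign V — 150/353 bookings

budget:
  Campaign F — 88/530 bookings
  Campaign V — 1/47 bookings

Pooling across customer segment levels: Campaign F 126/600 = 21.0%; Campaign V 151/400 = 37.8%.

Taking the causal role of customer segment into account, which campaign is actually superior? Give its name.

Campaign F

Campaign F is higher inside every customer segment stratum but Campaign V is higher in aggregate. Whether to stratify depends on how customer segment relates to the campaign.
Customer segment is set before the campaign has any effect — it is not caused by the campaign — and it independently drives the outcome. That makes it a confounder, so the causal comparison is within customer segment levels.
Within each level — premium: 54.3% vs 42.5%; budget: 16.6% vs 2.1% — Campaign F is higher every time.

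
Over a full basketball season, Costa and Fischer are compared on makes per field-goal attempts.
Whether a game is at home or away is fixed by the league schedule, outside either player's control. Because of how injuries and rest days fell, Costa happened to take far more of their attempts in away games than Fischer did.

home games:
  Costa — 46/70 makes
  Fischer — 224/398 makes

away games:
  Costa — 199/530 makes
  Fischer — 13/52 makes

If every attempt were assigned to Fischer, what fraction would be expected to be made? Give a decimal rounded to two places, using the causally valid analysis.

0.39

Since game venue is a pre-existing factor (not a product of the player) and it affects the outcome on its own, it is a confounder. The stratified rates, not the pooled rate, identify the causal effect.
Standardising Fischer to the population game venue mix: 0.446·224/398 + 0.554·13/52 = 0.389.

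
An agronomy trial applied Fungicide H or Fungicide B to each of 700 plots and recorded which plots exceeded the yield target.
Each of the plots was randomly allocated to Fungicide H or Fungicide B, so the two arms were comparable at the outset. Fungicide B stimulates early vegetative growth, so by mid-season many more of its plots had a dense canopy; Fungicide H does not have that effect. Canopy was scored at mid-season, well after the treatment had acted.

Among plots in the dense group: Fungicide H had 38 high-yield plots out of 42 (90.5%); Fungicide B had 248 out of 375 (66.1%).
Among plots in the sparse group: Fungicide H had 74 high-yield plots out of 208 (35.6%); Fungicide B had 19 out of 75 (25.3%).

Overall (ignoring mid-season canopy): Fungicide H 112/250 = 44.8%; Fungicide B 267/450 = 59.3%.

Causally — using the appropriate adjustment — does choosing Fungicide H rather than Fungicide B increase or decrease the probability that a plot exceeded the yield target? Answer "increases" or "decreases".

The stratified and pooled comparisons disagree (Fungicide H wins within each mid-season canopy; Fungicide B wins overall), so the answer turns on the causal role of mid-season canopy.
Mid-season canopy lies on the pathway fungicide → mid-season canopy → outcome, so adjusting for it blocks the indirect effect. For the total causal effect of fungicide, use the unadjusted pooled rates.
Pooled: Fungicide H 44.8% vs Fungicide B 59.3%; Fungicide B is higher overall.

decreases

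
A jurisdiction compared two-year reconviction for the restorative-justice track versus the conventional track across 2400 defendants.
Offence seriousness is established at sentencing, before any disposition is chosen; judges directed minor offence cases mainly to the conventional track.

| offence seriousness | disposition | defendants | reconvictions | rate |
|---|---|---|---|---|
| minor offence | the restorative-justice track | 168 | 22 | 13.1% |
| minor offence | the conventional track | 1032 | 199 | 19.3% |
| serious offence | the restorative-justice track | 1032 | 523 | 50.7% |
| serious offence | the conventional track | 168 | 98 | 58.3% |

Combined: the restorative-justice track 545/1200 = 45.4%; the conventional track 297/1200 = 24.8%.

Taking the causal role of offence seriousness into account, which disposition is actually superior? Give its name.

Offence seriousness differs across dispositions for reasons unrelated to any effect of the disposition itself, and it separately predicts the outcome — a classic confounder. We must compare within offence seriousness levels.
Within each level — minor offence: 13.1% vs 19.3%; serious offence: 50.7% vs 58.3% — the restorative-justice track is lower every time.

the restorative-justice track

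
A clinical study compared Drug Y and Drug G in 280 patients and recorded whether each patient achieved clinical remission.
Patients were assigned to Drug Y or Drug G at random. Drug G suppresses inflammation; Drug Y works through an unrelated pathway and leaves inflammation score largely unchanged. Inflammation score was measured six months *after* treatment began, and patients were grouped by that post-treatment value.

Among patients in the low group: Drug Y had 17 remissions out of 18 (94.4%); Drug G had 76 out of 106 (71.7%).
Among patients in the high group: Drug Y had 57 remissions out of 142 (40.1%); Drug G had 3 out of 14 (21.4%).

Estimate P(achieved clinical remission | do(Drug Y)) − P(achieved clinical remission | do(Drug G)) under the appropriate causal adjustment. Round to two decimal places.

Within every inflammation score level Drug Y has the higher rate, yet pooled Drug G does — Simpson's reversal.
Because the drug influences inflammation score, inflammation score is a post-treatment mediator, not a confounder. Stratifying on it would bias the estimate; the causal effect is the crude pooled difference.
The causal difference is the pooled difference: 0.463 − 0.658 = -0.196.

-0.20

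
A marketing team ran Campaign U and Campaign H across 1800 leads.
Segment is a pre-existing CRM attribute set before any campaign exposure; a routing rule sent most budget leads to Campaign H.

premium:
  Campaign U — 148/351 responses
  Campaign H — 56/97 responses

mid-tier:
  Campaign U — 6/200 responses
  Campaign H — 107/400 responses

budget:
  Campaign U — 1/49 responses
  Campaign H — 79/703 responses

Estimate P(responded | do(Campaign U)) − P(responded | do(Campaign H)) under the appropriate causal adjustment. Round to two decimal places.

-0.16

Here customer segment is a common cause — it drives both which campaign a case falls under and the outcome. The crude comparison mixes populations; the stratum-specific rates are the causally relevant ones.
Adjusting over the population distribution of customer segment: 0.249·(0.422−0.577) + 0.333·(0.030−0.268) + 0.418·(0.020−0.112) = -0.156.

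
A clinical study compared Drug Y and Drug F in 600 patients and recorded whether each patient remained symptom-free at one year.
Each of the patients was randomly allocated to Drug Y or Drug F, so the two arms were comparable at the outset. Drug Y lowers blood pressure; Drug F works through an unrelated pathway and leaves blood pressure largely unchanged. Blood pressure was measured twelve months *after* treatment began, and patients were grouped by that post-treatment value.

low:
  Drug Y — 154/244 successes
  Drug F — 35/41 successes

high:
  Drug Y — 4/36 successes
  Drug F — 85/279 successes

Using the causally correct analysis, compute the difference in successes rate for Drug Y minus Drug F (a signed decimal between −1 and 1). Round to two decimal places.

+0.19

The stratified and pooled comparisons disagree (Drug F wins within each blood pressure; Drug Y wins overall), so the answer turns on the causal role of blood pressure.
Stratifying would compare drugs among patients the drugs themselves sorted into blood pressure groups — a form of selection on an intermediate. The unconditioned pooled rates give the total causal effect.
The causal difference is the pooled difference: 0.564 − 0.375 = +0.189.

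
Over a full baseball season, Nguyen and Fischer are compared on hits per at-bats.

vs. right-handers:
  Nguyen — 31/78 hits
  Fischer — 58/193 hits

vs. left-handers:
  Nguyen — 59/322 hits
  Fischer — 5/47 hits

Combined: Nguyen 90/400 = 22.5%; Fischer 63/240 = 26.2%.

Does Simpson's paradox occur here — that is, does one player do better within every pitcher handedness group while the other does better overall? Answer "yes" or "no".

yes

Within each pitcher handedness level (vs. right-handers 39.7% vs 30.1%; vs. left-handers 18.3% vs 10.6%), Nguyen has the higher rate every time. Pooled: 22.5% vs 26.2% — Fischer has the higher rate overall. The two comparisons disagree.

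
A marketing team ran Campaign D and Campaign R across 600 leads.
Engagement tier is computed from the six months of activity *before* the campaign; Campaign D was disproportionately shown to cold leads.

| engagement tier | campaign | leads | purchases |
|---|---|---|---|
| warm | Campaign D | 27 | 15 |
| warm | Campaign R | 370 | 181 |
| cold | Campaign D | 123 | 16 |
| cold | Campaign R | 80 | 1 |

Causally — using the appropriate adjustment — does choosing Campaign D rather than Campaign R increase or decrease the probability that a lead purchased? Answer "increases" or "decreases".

increases

The engagement tier-specific comparison favours Campaign D throughout, but the pooled figures favour Campaign R. The question is whether to condition on engagement tier.
Engagement tier is set before the campaign has any effect — it is not caused by the campaign — and it independently drives the outcome. That makes it a confounder, so the causal comparison is within engagement tier levels.
Within each level — warm: 55.6% vs 48.9%; cold: 13.0% vs 1.2% — Campaign D is higher every time.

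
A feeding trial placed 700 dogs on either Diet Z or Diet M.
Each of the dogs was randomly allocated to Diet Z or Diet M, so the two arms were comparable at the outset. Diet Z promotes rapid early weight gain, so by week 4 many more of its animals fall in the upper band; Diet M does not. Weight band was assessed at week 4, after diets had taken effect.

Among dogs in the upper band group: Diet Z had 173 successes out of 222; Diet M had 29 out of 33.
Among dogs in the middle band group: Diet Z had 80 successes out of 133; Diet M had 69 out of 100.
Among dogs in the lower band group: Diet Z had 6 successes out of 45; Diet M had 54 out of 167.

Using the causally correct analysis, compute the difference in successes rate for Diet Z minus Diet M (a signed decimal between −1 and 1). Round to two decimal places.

Because the diet influences week-4 weight band, week-4 weight band is a post-treatment mediator, not a confounder. Stratifying on it would bias the estimate; the causal effect is the crude pooled difference.
The causal difference is the pooled difference: 0.647 − 0.507 = +0.141.

+0.14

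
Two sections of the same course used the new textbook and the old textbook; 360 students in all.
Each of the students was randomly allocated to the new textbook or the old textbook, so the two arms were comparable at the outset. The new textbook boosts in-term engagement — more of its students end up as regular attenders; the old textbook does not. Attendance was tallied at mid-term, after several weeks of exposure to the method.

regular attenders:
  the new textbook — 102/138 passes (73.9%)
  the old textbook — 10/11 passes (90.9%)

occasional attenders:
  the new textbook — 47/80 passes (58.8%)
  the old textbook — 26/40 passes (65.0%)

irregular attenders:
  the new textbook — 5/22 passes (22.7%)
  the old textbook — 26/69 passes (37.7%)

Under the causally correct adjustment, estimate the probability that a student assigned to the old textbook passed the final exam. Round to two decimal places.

0.52

The distribution of mid-term attendance is itself part of what the teaching method does — it is an intermediate outcome. Holding it fixed would remove that part of the effect; the total effect is the pooled difference.
So P(outcome | do(the old textbook)) is just the pooled rate for the old textbook: 62/120 = 0.517.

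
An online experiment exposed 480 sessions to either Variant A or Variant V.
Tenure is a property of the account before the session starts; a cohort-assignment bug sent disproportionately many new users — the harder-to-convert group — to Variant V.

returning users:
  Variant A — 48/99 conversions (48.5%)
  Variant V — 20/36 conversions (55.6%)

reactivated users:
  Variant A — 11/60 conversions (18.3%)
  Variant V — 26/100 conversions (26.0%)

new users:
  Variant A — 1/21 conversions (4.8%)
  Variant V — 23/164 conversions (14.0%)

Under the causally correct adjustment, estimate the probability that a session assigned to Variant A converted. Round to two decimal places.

Within every user tenure level Variant V has the higher rate, yet pooled Variant A does — Simpson's reversal.
Here user tenure is a common cause — it drives both which variant a case falls under and the outcome. The crude comparison mixes populations; the stratum-specific rates are the causally relevant ones.
Standardising Variant A to the population user tenure mix: 0.281·48/99 + 0.333·11/60 + 0.385·1/21 = 0.216.

0.22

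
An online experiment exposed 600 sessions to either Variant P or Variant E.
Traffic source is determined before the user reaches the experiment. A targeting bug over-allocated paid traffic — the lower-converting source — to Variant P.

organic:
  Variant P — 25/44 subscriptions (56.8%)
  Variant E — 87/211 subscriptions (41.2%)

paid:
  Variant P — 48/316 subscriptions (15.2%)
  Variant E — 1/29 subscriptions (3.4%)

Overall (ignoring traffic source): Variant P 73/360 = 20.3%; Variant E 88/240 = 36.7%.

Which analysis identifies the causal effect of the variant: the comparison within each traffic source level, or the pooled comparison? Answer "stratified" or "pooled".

Here traffic source is a common cause — it drives both which variant a case falls under and the outcome. The crude comparison mixes populations; the stratum-specific rates are the causally relevant ones.
Within each level — organic: 56.8% vs 41.2%; paid: 15.2% vs 3.4% — Variant P is higher every time.

stratified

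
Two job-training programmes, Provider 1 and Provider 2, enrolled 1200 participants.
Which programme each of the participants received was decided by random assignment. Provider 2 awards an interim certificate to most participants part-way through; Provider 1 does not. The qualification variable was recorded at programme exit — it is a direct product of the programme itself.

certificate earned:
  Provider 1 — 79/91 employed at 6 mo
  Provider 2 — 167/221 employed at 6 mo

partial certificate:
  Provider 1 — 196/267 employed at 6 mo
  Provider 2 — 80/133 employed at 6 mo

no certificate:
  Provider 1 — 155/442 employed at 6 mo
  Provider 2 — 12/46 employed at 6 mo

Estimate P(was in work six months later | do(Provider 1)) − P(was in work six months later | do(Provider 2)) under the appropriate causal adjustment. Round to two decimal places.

-0.11

Within every qualification attained during the programme level Provider 1 has the higher rate, yet pooled Provider 2 does — Simpson's reversal.
Qualification attained during the programme lies on the pathway programme → qualification attained during the programme → outcome, so adjusting for it blocks the indirect effect. For the total causal effect of programme, use the unadjusted pooled rates.
The causal difference is the pooled difference: 0.537 − 0.647 = -0.110.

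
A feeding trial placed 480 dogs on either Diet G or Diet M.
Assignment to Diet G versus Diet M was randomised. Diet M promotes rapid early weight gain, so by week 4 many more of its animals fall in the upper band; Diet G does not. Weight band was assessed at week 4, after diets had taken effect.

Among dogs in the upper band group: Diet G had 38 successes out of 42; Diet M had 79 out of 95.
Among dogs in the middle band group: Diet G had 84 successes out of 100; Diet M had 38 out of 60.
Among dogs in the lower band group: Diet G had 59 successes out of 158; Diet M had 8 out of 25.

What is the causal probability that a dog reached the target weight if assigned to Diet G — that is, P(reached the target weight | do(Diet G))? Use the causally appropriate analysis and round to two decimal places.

Week-4 weight band lies on the pathway diet → week-4 weight band → outcome, so adjusting for it blocks the indirect effect. For the total causal effect of diet, use the unadjusted pooled rates.
So P(outcome | do(Diet G)) is just the pooled rate for Diet G: 181/300 = 0.603.

0.60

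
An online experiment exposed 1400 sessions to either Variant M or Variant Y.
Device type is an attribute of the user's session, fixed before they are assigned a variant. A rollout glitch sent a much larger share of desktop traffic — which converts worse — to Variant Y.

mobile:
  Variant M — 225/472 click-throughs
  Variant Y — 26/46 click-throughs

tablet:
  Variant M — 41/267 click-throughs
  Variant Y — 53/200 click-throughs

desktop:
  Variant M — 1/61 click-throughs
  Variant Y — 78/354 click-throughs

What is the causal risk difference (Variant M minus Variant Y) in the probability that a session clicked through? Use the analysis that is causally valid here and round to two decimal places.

The imbalance in device type arose from how sessions were allocated, not from anything the variant did; and device type independently affects the outcome. The pooled gap is confounded — condition on device type.
Adjusting over the population distribution of device type: 0.370·(0.477−0.565) + 0.334·(0.154−0.265) + 0.296·(0.016−0.220) = -0.130.

-0.13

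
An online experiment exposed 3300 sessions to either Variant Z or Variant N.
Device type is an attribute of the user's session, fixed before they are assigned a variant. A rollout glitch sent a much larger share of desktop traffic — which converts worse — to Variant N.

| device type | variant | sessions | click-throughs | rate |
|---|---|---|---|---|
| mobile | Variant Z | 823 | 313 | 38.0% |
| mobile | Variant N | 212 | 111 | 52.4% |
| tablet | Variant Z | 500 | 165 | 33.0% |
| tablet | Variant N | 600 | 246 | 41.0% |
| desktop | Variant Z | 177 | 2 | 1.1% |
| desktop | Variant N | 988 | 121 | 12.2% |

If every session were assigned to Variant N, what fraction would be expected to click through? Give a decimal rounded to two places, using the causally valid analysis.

Device type is set before the variant has any effect — it is not caused by the variant — and it independently drives the outcome. That makes it a confounder, so the causal comparison is within device type levels.
Standardising Variant N to the population device type mix: 0.314·111/212 + 0.333·246/600 + 0.353·121/988 = 0.344.

0.34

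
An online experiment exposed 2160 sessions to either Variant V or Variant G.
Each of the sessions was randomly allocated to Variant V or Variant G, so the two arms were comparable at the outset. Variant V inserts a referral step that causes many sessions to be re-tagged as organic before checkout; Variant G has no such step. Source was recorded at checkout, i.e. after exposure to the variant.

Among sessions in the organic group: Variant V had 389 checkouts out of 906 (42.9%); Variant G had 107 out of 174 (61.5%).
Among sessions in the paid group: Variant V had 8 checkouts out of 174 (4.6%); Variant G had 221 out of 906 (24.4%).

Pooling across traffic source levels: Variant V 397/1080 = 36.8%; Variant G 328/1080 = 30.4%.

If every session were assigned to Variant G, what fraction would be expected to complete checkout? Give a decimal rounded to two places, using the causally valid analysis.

Within every traffic source level Variant G has the higher rate, yet pooled Variant V does — Simpson's reversal.
Traffic source lies on the pathway variant → traffic source → outcome, so adjusting for it blocks the indirect effect. For the total causal effect of variant, use the unadjusted pooled rates.
So P(outcome | do(Variant G)) is just the pooled rate for Variant G: 328/1080 = 0.304.

0.30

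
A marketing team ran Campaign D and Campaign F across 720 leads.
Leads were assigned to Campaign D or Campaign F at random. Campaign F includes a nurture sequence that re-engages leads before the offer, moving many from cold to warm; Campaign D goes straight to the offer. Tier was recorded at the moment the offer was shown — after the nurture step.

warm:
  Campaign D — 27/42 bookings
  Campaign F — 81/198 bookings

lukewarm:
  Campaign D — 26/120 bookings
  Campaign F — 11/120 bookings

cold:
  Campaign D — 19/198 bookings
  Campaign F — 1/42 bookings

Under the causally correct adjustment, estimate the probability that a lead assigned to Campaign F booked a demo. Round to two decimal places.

The stratified and pooled comparisons disagree (Campaign D wins within each engagement tier; Campaign F wins overall), so the answer turns on the causal role of engagement tier.
Because the campaign influences engagement tier, engagement tier is a post-treatment mediator, not a confounder. Stratifying on it would bias the estimate; the causal effect is the crude pooled difference.
So P(outcome | do(Campaign F)) is just the pooled rate for Campaign F: 93/360 = 0.258.

0.26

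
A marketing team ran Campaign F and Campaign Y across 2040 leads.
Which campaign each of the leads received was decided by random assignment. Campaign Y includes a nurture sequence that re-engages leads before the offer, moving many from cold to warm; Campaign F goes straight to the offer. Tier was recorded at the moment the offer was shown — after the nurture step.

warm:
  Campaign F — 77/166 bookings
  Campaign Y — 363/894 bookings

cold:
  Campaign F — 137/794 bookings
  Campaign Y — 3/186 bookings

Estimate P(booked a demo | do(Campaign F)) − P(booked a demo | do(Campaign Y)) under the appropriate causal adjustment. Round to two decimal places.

Stratifying would compare campaigns among leads the campaigns themselves sorted into engagement tier groups — a form of selection on an intermediate. The unconditioned pooled rates give the total causal effect.
The causal difference is the pooled difference: 0.223 − 0.339 = -0.116.

-0.12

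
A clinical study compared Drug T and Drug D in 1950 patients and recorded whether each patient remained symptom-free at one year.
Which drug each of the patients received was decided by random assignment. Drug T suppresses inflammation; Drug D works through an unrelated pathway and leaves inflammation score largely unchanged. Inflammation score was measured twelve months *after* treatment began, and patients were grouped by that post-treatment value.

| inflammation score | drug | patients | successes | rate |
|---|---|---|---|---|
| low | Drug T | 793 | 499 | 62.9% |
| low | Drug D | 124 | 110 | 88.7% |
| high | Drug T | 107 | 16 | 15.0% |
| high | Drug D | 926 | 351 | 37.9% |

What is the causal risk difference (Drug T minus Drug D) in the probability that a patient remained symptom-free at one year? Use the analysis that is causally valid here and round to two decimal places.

Inflammation score here is a post-treatment variable shaped by the drug; conditioning on it would introduce bias rather than remove it. The overall comparison is the causal one.
The causal difference is the pooled difference: 0.572 − 0.439 = +0.133.

+0.13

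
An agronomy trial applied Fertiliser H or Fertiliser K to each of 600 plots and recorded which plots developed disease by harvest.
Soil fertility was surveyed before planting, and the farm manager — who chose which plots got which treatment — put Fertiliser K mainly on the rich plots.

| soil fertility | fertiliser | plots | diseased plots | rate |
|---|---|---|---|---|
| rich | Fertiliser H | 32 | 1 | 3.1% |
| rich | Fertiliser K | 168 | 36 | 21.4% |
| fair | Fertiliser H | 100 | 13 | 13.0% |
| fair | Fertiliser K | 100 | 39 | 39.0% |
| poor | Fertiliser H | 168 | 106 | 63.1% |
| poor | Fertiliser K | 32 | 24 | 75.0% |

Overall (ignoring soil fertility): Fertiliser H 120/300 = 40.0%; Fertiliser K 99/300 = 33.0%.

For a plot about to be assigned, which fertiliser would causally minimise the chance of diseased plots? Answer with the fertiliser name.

Since soil fertility is a pre-existing factor (not a product of the fertiliser) and it affects the outcome on its own, it is a confounder. The stratified rates, not the pooled rate, identify the causal effect.
Within each level — rich: 3.1% vs 21.4%; fair: 13.0% vs 39.0%; poor: 63.1% vs 75.0% — Fertiliser H is lower every time.

Fertiliser H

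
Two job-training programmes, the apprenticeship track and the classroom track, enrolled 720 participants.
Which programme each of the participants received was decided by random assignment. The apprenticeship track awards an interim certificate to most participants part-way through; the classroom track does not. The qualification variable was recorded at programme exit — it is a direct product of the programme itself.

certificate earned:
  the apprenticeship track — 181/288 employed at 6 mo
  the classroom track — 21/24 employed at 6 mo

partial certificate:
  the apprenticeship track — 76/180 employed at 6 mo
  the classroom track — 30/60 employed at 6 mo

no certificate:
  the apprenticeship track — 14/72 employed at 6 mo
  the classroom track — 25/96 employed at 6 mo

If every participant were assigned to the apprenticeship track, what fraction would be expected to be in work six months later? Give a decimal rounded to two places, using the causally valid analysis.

0.50

Because the programme influences qualification attained during the programme, qualification attained during the programme is a post-treatment mediator, not a confounder. Stratifying on it would bias the estimate; the causal effect is the crude pooled difference.
So P(outcome | do(the apprenticeship track)) is just the pooled rate for the apprenticeship track: 271/540 = 0.502.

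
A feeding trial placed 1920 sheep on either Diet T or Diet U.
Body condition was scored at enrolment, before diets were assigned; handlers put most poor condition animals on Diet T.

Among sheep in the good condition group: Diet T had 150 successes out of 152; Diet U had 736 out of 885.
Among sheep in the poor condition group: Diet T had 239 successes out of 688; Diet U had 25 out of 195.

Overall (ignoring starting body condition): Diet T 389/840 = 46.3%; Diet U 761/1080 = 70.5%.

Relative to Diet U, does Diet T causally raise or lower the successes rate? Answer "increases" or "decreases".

The imbalance in starting body condition arose from how sheep were allocated, not from anything the diet did; and starting body condition independently affects the outcome. The pooled gap is confounded — condition on starting body condition.
Within each level — good condition: 98.7% vs 83.2%; poor condition: 34.7% vs 12.8% — Diet T is higher every time.

increases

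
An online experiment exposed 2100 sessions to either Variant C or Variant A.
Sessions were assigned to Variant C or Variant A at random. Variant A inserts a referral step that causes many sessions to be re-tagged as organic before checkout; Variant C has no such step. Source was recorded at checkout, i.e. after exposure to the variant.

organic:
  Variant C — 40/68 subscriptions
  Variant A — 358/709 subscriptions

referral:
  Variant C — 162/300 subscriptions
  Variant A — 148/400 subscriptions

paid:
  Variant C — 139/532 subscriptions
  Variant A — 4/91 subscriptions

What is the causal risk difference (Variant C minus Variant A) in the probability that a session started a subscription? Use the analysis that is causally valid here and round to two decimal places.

Within every traffic source level Variant C has the higher rate, yet pooled Variant A does — Simpson's reversal.
Because the variant influences traffic source, traffic source is a post-treatment mediator, not a confounder. Stratifying on it would bias the estimate; the causal effect is the crude pooled difference.
The causal difference is the pooled difference: 0.379 − 0.425 = -0.046.

-0.05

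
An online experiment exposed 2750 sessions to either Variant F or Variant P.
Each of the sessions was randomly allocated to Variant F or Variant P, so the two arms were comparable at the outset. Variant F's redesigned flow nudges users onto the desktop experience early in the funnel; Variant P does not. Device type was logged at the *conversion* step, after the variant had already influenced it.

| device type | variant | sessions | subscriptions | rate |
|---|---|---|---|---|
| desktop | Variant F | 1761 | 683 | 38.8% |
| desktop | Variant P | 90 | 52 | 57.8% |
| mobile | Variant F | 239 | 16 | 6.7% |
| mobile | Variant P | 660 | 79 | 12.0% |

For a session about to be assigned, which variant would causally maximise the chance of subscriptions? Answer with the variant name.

Device type lies on the pathway variant → device type → outcome, so adjusting for it blocks the indirect effect. For the total causal effect of variant, use the unadjusted pooled rates.
Pooled: Variant F 34.9% vs Variant P 17.5%; Variant F is higher overall.

Variant F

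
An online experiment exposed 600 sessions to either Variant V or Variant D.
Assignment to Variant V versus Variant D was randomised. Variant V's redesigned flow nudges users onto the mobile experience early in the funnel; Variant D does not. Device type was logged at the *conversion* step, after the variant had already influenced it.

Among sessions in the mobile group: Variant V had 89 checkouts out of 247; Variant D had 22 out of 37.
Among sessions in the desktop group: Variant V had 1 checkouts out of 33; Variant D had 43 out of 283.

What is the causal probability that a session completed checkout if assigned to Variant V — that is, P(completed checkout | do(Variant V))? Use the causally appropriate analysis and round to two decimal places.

Stratifying would compare variants among sessions the variants themselves sorted into device type groups — a form of selection on an intermediate. The unconditioned pooled rates give the total causal effect.
So P(outcome | do(Variant V)) is just the pooled rate for Variant V: 90/280 = 0.321.

0.32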